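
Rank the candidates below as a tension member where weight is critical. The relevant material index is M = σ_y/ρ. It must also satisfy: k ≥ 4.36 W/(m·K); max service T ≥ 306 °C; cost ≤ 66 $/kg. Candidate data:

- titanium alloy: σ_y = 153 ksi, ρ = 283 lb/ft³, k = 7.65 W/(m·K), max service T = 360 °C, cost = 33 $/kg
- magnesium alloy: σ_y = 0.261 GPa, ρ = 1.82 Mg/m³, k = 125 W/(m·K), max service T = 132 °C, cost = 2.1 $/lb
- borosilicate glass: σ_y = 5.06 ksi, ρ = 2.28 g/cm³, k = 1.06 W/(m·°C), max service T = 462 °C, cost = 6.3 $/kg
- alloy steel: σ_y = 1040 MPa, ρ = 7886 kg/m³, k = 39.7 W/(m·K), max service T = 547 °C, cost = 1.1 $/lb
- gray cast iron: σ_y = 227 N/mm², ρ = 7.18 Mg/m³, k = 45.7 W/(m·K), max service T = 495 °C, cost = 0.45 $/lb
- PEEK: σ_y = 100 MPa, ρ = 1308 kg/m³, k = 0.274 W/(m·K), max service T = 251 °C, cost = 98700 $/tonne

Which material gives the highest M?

titanium alloy

Screen on constraints: k ≥ 4.36 W/(m·K); max service T ≥ 306 °C; cost ≤ 66 $/kg. Survivors: titanium alloy, alloy steel, gray cast iron.
Normalizing units and computing the index:
  titanium alloy: σ_y = 1055 MPa, ρ = 4533 kg/m³
  alloy steel: σ_y = 1040 MPa, ρ = 7886 kg/m³
  gray cast iron: σ_y = 227.0 MPa, ρ = 7180 kg/m³
  titanium alloy: M = 233 kN·m/kg
  alloy steel: M = 132 kN·m/kg
  gray cast iron: M = 31.6 kN·m/kg
Titanium alloy ranks first.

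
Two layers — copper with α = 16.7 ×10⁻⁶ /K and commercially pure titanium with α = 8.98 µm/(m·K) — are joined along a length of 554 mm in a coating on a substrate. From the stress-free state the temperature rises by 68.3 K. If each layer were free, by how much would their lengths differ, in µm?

Δα = |16.7 − 8.98|×10⁻⁶/K = 7.72×10⁻⁶/K.
ΔL_mismatch = Δα·L·ΔT = 7.72×10⁻⁶ × 554.0 mm × 68.3 K = 292 µm.

292 µm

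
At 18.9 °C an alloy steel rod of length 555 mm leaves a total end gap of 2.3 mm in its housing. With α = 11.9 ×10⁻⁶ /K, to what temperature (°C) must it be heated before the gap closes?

367 °C

α·L₀·ΔT = 2.3 mm ⇒ ΔT = 2.3 / (11.9×10⁻⁶ × 555.0) = 348.2 K.
T = 18.9 + 348.2 = 367.1 °C.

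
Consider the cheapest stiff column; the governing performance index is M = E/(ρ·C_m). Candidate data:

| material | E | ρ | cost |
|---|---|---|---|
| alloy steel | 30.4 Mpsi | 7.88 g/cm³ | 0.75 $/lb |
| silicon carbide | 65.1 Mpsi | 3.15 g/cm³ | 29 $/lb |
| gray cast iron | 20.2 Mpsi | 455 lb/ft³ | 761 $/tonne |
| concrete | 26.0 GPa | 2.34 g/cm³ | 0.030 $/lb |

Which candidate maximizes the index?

After converting to SI:
  alloy steel: E = 209.6 GPa, ρ = 7880 kg/m³, cost = 1.653 $/kg
  silicon carbide: E = 448.8 GPa, ρ = 3150 kg/m³, cost = 63.93 $/kg
  gray cast iron: E = 139.3 GPa, ρ = 7288 kg/m³, cost = 0.7610 $/kg
  concrete: E = 26.00 GPa, ρ = 2340 kg/m³, cost = 0.06614 $/kg
  concrete: M = 168 MN·m per $
  gray cast iron: M = 25.1 MN·m per $
  alloy steel: M = 16.1 MN·m per $
  silicon carbide: M = 2.23 MN·m per $
Highest index: concrete.

concrete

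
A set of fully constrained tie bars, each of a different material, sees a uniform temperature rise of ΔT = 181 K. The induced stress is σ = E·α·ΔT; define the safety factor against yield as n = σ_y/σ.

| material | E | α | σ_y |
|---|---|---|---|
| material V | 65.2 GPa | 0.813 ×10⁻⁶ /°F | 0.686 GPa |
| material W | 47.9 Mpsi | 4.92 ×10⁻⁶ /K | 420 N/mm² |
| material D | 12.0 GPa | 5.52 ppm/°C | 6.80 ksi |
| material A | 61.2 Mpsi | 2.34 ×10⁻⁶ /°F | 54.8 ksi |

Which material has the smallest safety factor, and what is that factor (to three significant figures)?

material A, n = 1.17

Per material, after unit conversion:
  material V: E = 65.20, α = 1.46, σ_y = 686.0 → σ = 17.3 MPa, n = 39.7
  material W: E = 330.3, α = 4.92, σ_y = 420.0 → σ = 294 MPa, n = 1.43
  material D: E = 12.00, α = 5.52, σ_y = 46.88 → σ = 12.0 MPa, n = 3.91
  material A: E = 422.0, α = 4.21, σ_y = 377.8 → σ = 322 MPa, n = 1.17
The minimum is material A at n = 1.17.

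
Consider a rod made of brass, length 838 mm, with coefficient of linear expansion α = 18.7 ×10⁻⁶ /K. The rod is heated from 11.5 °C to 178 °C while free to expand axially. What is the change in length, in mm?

2.61 mm

ΔT = 178 − 11.5 = 166.5 K.
ΔL = α·L₀·ΔT = 18.7×10⁻⁶ × 838 mm × 166.5 K = 2.61 mm.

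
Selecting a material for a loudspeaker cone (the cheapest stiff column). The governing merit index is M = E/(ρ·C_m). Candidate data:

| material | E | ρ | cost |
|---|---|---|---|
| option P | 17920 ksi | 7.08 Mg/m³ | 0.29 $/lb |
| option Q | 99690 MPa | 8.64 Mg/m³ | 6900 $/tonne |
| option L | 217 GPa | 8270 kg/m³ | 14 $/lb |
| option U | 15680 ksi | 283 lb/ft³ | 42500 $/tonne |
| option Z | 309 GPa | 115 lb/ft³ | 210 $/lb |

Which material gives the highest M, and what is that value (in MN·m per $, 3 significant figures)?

option P, M = 27.3 MN·m per $

Putting every candidate on a common basis:
  option P: E = 123.6 GPa, ρ = 7080 kg/m³, cost = 0.6393 $/kg
  option Q: E = 99.69 GPa, ρ = 8640 kg/m³, cost = 6.900 $/kg
  option L: E = 217.0 GPa, ρ = 8270 kg/m³, cost = 30.86 $/kg
  option U: E = 108.1 GPa, ρ = 4533 kg/m³, cost = 42.50 $/kg
  option Z: E = 309.0 GPa, ρ = 1842 kg/m³, cost = 463.0 $/kg
  option P: M = 27.3 MN·m per $
  option Q: M = 1.67 MN·m per $
  option L: M = 0.850 MN·m per $
  option U: M = 0.561 MN·m per $
  option Z: M = 0.362 MN·m per $
Option P has the largest M.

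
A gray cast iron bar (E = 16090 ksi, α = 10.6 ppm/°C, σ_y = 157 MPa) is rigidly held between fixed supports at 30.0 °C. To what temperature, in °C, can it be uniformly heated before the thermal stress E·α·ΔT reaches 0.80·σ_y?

137 °C

E = 16090 ksi = 110.9 GPa.
E·α·ΔT = 125.6 MPa ⇒ ΔT = 125.6 / (110.9×10³ × 10.6×10⁻⁶) = 106.8 K.
T = 30.0 + 106.8 = 136.8 °C.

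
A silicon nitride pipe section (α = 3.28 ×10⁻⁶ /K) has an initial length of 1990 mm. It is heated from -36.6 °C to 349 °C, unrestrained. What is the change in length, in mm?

ΔT = 349 − (-36.6) = 385.6 K.
ΔL = α·L₀·ΔT = 3.28×10⁻⁶ × 1990 mm × 385.6 K = 2.52 mm.

2.52 mm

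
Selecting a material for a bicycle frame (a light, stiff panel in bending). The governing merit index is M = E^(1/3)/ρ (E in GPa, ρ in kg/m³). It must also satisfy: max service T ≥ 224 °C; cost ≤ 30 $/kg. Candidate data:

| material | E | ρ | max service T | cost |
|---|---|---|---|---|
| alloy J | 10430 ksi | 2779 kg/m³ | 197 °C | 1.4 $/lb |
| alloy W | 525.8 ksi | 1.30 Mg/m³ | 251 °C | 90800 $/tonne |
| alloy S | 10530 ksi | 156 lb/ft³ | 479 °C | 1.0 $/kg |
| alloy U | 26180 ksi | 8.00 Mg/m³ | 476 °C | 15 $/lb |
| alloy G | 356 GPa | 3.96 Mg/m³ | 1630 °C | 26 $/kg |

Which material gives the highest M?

Screen on constraints: max service T ≥ 224 °C; cost ≤ 30 $/kg. Survivors: alloy S, alloy G.
After converting to SI:
  alloy S: E = 72.60 GPa, ρ = 2499 kg/m³
  alloy G: E = 356.0 GPa, ρ = 3960 kg/m³
  alloy G: M = 1.79×10⁻³
  alloy S: M = 1.67×10⁻³
Highest index: alloy G.

alloy G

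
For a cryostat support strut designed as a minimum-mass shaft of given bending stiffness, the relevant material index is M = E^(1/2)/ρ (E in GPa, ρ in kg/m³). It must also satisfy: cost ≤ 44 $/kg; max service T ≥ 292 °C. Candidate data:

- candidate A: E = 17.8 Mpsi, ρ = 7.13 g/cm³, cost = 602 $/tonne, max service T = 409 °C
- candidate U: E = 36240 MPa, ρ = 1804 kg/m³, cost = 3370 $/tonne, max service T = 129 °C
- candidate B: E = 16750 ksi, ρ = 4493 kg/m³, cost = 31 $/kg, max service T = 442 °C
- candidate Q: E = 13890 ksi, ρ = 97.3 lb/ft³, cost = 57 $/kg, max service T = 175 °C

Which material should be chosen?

candidate B

Screen on constraints: cost ≤ 44 $/kg; max service T ≥ 292 °C. Survivors: candidate A, candidate B.
Putting every candidate on a common basis:
  candidate A: E = 122.7 GPa, ρ = 7130 kg/m³
  candidate B: E = 115.5 GPa, ρ = 4493 kg/m³
  candidate B: M = 2.39×10⁻³
  candidate A: M = 1.55×10⁻³
The maximum is for candidate B.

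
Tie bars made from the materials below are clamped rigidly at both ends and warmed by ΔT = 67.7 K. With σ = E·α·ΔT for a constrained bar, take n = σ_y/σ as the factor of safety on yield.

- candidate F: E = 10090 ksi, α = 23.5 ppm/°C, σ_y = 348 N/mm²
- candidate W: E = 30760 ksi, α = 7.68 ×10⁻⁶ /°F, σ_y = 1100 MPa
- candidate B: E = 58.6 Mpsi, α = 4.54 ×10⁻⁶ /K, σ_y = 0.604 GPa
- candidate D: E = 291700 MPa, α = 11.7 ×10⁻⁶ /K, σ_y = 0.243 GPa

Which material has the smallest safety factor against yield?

Per material, after unit conversion:
  candidate F: E = 69.57, α = 23.5, σ_y = 348.0 → σ = 111 MPa, n = 3.14
  candidate W: E = 212.1, α = 13.8, σ_y = 1100 → σ = 198 MPa, n = 5.54
  candidate B: E = 404.0, α = 4.54, σ_y = 604.0 → σ = 124 MPa, n = 4.86
  candidate D: E = 291.7, α = 11.7, σ_y = 243.0 → σ = 231 MPa, n = 1.05
Smallest n: candidate D with n = 1.05.

candidate D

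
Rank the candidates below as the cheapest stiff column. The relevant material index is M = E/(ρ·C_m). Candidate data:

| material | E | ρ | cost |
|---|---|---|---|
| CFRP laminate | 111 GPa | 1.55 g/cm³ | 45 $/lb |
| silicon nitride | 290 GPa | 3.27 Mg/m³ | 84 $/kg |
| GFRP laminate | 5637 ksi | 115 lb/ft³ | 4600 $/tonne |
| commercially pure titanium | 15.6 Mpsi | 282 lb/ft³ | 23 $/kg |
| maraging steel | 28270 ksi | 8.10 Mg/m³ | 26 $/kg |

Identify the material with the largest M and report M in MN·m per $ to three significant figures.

After converting to SI:
  CFRP laminate: E = 111.0 GPa, ρ = 1550 kg/m³, cost = 99.21 $/kg
  silicon nitride: E = 290.0 GPa, ρ = 3270 kg/m³, cost = 84.00 $/kg
  GFRP laminate: E = 38.87 GPa, ρ = 1842 kg/m³, cost = 4.600 $/kg
  commercially pure titanium: E = 107.6 GPa, ρ = 4517 kg/m³, cost = 23.00 $/kg
  maraging steel: E = 194.9 GPa, ρ = 8100 kg/m³, cost = 26.00 $/kg
  GFRP laminate: M = 4.59 MN·m per $
  silicon nitride: M = 1.06 MN·m per $
  commercially pure titanium: M = 1.04 MN·m per $
  maraging steel: M = 0.926 MN·m per $
  CFRP laminate: M = 0.722 MN·m per $
GFRP laminate has the largest M.

GFRP laminate, M = 4.59 MN·m per $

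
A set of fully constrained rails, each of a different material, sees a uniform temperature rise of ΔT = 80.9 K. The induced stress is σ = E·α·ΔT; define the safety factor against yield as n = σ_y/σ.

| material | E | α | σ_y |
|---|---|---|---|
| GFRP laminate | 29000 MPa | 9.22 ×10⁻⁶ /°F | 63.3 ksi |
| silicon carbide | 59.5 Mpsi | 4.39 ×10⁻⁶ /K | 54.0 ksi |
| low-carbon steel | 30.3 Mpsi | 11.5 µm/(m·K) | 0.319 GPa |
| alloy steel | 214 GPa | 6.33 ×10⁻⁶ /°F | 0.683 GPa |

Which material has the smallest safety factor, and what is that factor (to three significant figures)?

low-carbon steel, n = 1.64

With everything in SI (GPa, ×10⁻⁶/K, MPa):
  GFRP laminate: E = 29.00, α = 16.6, σ_y = 436.4 → σ = 38.9 MPa, n = 11.2
  silicon carbide: E = 410.2, α = 4.39, σ_y = 372.3 → σ = 146 MPa, n = 2.56
  low-carbon steel: E = 208.9, α = 11.5, σ_y = 319.0 → σ = 194 MPa, n = 1.64
  alloy steel: E = 214.0, α = 11.4, σ_y = 683.0 → σ = 197 MPa, n = 3.46
Low-carbon steel has the lowest safety factor, n = 1.64.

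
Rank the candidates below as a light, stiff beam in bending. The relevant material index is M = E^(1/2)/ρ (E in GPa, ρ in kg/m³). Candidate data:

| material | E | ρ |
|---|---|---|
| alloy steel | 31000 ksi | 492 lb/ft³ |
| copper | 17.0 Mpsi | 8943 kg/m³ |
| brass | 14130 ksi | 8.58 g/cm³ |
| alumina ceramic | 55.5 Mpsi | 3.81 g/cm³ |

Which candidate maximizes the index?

alumina ceramic

Normalizing units and computing the index:
  alloy steel: E = 213.7 GPa, ρ = 7881 kg/m³
  copper: E = 117.2 GPa, ρ = 8943 kg/m³
  brass: E = 97.42 GPa, ρ = 8580 kg/m³
  alumina ceramic: E = 382.7 GPa, ρ = 3810 kg/m³
  alumina ceramic: M = 5.13×10⁻³
  alloy steel: M = 1.86×10⁻³
  copper: M = 1.21×10⁻³
  brass: M = 1.15×10⁻³
Highest index: alumina ceramic.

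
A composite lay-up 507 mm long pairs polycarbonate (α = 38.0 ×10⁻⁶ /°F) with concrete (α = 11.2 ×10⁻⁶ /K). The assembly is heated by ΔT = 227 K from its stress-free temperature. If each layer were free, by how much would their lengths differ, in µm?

polycarbonate: α = 38.0×10⁻⁶/°F × 9/5 = 68.4×10⁻⁶/K.
Δα = |68.4 − 11.2|×10⁻⁶/K = 57.2×10⁻⁶/K.
ΔL_mismatch = Δα·L·ΔT = 57.2×10⁻⁶ × 507.0 mm × 227.0 K = 6580 µm.

6580 µm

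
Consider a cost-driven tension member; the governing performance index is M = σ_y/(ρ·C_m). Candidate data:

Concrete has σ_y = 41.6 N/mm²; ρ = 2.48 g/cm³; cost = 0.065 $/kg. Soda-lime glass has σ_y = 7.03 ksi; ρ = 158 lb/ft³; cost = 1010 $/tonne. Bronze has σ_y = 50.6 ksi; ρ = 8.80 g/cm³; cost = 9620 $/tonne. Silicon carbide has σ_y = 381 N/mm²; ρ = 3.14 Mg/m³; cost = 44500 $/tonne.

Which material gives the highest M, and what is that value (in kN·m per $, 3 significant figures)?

concrete, M = 258 kN·m per $

Convert each candidate to consistent units, then evaluate M:
  concrete: σ_y = 41.60 MPa, ρ = 2480 kg/m³, cost = 0.06500 $/kg
  soda-lime glass: σ_y = 48.47 MPa, ρ = 2531 kg/m³, cost = 1.010 $/kg
  bronze: σ_y = 348.9 MPa, ρ = 8800 kg/m³, cost = 9.620 $/kg
  silicon carbide: σ_y = 381.0 MPa, ρ = 3140 kg/m³, cost = 44.50 $/kg
  concrete: M = 258 kN·m per $
  soda-lime glass: M = 19.0 kN·m per $
  bronze: M = 4.12 kN·m per $
  silicon carbide: M = 2.73 kN·m per $
The maximum is for concrete.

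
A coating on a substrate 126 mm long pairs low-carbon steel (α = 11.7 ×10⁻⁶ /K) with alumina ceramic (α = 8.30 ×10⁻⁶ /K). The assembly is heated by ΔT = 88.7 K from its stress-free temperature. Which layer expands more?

low-carbon steel

α(low-carbon steel) = 11.7×10⁻⁶/K vs α(alumina ceramic) = 8.30×10⁻⁶/K.
Higher α expands more for the same ΔT: low-carbon steel.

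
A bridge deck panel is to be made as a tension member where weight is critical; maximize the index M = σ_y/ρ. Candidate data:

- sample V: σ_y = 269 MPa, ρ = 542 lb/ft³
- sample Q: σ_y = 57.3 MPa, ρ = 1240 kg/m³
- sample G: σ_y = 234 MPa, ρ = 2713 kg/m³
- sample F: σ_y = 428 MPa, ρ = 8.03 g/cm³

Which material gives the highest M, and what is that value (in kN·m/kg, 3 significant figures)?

Normalizing units and computing the index:
  sample V: σ_y = 269.0 MPa, ρ = 8682 kg/m³
  sample Q: σ_y = 57.30 MPa, ρ = 1240 kg/m³
  sample G: σ_y = 234.0 MPa, ρ = 2713 kg/m³
  sample F: σ_y = 428.0 MPa, ρ = 8030 kg/m³
  sample G: M = 86.3 kN·m/kg
  sample F: M = 53.3 kN·m/kg
  sample Q: M = 46.2 kN·m/kg
  sample V: M = 31.0 kN·m/kg
Sample G has the largest M.

sample G, M = 86.3 kN·m/kg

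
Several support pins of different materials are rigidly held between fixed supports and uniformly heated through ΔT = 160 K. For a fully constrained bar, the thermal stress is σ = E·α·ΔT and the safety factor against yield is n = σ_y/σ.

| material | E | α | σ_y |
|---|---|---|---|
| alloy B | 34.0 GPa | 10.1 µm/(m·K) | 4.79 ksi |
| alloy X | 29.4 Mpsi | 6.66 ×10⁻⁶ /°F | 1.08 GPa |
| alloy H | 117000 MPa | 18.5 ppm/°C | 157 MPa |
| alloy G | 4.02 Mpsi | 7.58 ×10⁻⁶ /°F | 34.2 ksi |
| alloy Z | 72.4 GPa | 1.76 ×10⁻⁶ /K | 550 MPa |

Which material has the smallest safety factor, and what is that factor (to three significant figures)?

alloy H, n = 0.453

Per material, after unit conversion:
  alloy B: E = 34.00, α = 10.1, σ_y = 33.03 → σ = 54.9 MPa, n = 0.601
  alloy X: E = 202.7, α = 12.0, σ_y = 1080 → σ = 389 MPa, n = 2.78
  alloy H: E = 117.0, α = 18.5, σ_y = 157.0 → σ = 346 MPa, n = 0.453
  alloy G: E = 27.72, α = 13.6, σ_y = 235.8 → σ = 60.5 MPa, n = 3.90
  alloy Z: E = 72.40, α = 1.76, σ_y = 550.0 → σ = 20.4 MPa, n = 27.0
Smallest n: alloy H with n = 0.453.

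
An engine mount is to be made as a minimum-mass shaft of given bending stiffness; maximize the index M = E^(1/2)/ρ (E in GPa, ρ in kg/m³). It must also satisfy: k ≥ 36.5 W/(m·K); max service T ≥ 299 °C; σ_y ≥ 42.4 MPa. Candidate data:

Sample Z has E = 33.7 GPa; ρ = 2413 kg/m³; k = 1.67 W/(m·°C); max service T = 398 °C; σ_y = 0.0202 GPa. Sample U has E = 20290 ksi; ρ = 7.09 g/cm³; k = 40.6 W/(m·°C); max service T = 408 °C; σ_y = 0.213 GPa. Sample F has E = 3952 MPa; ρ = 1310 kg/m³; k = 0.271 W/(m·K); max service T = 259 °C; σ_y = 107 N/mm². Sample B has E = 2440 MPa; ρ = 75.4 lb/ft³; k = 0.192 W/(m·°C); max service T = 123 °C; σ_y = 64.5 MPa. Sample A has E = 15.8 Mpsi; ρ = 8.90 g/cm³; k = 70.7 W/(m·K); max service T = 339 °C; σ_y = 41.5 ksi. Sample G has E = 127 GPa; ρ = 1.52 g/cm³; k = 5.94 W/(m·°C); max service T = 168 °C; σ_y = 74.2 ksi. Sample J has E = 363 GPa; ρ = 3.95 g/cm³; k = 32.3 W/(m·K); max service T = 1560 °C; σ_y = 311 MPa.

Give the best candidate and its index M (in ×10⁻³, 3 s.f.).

Screen on constraints: k ≥ 36.5 W/(m·K); max service T ≥ 299 °C; σ_y ≥ 42.4 MPa. Survivors: sample U, sample A.
Normalizing units and computing the index:
  sample U: E = 139.9 GPa, ρ = 7090 kg/m³
  sample A: E = 108.9 GPa, ρ = 8900 kg/m³
  sample U: M = 1.67×10⁻³
  sample A: M = 1.17×10⁻³
Sample U has the largest M.

sample U, M = 1.67×10⁻³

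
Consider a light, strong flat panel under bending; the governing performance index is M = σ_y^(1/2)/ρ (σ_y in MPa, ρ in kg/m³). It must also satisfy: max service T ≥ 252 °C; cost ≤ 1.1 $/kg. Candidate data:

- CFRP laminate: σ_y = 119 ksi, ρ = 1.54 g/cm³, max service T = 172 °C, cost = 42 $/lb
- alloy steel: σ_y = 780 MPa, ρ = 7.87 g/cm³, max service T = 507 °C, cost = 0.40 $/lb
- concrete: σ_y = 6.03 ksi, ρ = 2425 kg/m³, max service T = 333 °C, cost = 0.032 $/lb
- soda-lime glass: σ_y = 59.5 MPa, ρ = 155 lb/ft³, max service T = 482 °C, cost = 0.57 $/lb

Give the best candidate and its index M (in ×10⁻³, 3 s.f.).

Screen on constraints: max service T ≥ 252 °C; cost ≤ 1.1 $/kg. Survivors: alloy steel, concrete.
In SI units:
  alloy steel: σ_y = 780.0 MPa, ρ = 7870 kg/m³
  concrete: σ_y = 41.58 MPa, ρ = 2425 kg/m³
  alloy steel: M = 3.55×10⁻³
  concrete: M = 2.66×10⁻³
The maximum is for alloy steel.

alloy steel, M = 3.55×10⁻³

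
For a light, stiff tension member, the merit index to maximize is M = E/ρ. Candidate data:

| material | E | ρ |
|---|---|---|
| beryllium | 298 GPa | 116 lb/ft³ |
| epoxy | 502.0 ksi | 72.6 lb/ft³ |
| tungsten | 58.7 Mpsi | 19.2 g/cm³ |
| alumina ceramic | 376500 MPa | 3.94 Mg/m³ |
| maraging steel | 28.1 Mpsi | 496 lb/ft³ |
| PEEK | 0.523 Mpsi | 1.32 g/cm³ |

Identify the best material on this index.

After converting to SI:
  beryllium: E = 298.0 GPa, ρ = 1858 kg/m³
  epoxy: E = 3.461 GPa, ρ = 1163 kg/m³
  tungsten: E = 404.7 GPa, ρ = 19200 kg/m³
  alumina ceramic: E = 376.5 GPa, ρ = 3940 kg/m³
  maraging steel: E = 193.7 GPa, ρ = 7945 kg/m³
  PEEK: E = 3.606 GPa, ρ = 1320 kg/m³
  beryllium: M = 160 MN·m/kg
  alumina ceramic: M = 95.6 MN·m/kg
  maraging steel: M = 24.4 MN·m/kg
  tungsten: M = 21.1 MN·m/kg
  epoxy: M = 2.98 MN·m/kg
  PEEK: M = 2.73 MN·m/kg
Beryllium has the largest M.

beryllium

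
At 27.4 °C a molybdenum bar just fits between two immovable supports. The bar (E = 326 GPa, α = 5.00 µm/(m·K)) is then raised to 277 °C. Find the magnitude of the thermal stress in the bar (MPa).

407 MPa

ΔT = 249.6 K. Constrained thermal stress σ = E·α·ΔT = 326.0×10³ MPa × 5.00×10⁻⁶ × 249.6 = 407 MPa (compressive).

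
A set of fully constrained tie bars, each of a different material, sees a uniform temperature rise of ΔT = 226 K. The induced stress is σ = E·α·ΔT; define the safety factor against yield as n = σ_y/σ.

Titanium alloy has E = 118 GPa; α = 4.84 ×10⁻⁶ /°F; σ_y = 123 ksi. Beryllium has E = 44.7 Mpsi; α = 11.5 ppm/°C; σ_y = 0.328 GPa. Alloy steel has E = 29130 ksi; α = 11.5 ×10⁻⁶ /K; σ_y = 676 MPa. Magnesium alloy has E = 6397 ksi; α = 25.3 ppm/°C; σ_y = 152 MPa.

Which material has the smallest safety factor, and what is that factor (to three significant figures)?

beryllium, n = 0.409

Converting E to GPa, α to ×10⁻⁶/K, σ_y to MPa, then σ and n for each:
  titanium alloy: E = 118.0, α = 8.71, σ_y = 848.1 → σ = 232 MPa, n = 3.65
  beryllium: E = 308.2, α = 11.5, σ_y = 328.0 → σ = 801 MPa, n = 0.409
  alloy steel: E = 200.8, α = 11.5, σ_y = 676.0 → σ = 522 MPa, n = 1.30
  magnesium alloy: E = 44.11, α = 25.3, σ_y = 152.0 → σ = 252 MPa, n = 0.603
Beryllium has the lowest safety factor, n = 0.409.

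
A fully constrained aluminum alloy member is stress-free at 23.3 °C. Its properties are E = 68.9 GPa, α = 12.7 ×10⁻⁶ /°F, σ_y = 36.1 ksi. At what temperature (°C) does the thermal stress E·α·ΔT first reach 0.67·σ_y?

129 °C

α = 12.7×10⁻⁶/°F × 9/5 = 22.9×10⁻⁶/K.
σ_y = 36.1 ksi = 248.9 MPa.
E·α·ΔT = 166.8 MPa ⇒ ΔT = 166.8 / (68.90×10³ × 22.9×10⁻⁶) = 105.9 K.
T = 23.3 + 105.9 = 129.2 °C.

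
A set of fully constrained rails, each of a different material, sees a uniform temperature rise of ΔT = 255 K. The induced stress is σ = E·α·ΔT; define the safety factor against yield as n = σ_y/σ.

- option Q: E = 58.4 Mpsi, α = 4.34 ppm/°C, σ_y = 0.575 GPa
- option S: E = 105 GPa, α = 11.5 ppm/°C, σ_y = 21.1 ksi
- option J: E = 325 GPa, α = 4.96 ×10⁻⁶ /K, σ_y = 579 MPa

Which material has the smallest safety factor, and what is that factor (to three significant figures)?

option S, n = 0.472

In consistent units (E in GPa, α in ×10⁻⁶/K, σ_y in MPa):
  option Q: E = 402.7, α = 4.34, σ_y = 575.0 → σ = 446 MPa, n = 1.29
  option S: E = 105.0, α = 11.5, σ_y = 145.5 → σ = 308 MPa, n = 0.472
  option J: E = 325.0, α = 4.96, σ_y = 579.0 → σ = 411 MPa, n = 1.41
The minimum is option S at n = 0.472.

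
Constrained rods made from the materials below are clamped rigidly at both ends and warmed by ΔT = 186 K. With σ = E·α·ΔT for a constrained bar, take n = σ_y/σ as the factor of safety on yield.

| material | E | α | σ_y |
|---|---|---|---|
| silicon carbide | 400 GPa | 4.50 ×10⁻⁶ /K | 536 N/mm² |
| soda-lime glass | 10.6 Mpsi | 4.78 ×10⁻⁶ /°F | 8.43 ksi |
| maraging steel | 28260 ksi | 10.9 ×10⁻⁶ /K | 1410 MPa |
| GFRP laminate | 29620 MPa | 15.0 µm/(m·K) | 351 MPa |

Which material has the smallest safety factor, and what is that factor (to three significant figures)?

Converting E to GPa, α to ×10⁻⁶/K, σ_y to MPa, then σ and n for each:
  silicon carbide: E = 400.0, α = 4.50, σ_y = 536.0 → σ = 335 MPa, n = 1.60
  soda-lime glass: E = 73.08, α = 8.60, σ_y = 58.12 → σ = 117 MPa, n = 0.497
  maraging steel: E = 194.8, α = 10.9, σ_y = 1410 → σ = 395 MPa, n = 3.57
  GFRP laminate: E = 29.62, α = 15.0, σ_y = 351.0 → σ = 82.6 MPa, n = 4.25
Soda-lime glass has the lowest safety factor, n = 0.497.

soda-lime glass, n = 0.497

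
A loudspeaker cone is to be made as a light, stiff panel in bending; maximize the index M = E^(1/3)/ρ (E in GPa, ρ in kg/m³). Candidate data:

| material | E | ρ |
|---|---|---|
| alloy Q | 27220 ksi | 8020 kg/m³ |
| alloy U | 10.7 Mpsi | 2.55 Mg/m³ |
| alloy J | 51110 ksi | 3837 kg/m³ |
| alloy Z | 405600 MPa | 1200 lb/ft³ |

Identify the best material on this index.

Convert each candidate to consistent units, then evaluate M:
  alloy Q: E = 187.7 GPa, ρ = 8020 kg/m³
  alloy U: E = 73.77 GPa, ρ = 2550 kg/m³
  alloy J: E = 352.4 GPa, ρ = 3837 kg/m³
  alloy Z: E = 405.6 GPa, ρ = 19220 kg/m³
  alloy J: M = 1.84×10⁻³
  alloy U: M = 1.64×10⁻³
  alloy Q: M = 0.714×10⁻³
  alloy Z: M = 0.385×10⁻³
Alloy J ranks first.

alloy J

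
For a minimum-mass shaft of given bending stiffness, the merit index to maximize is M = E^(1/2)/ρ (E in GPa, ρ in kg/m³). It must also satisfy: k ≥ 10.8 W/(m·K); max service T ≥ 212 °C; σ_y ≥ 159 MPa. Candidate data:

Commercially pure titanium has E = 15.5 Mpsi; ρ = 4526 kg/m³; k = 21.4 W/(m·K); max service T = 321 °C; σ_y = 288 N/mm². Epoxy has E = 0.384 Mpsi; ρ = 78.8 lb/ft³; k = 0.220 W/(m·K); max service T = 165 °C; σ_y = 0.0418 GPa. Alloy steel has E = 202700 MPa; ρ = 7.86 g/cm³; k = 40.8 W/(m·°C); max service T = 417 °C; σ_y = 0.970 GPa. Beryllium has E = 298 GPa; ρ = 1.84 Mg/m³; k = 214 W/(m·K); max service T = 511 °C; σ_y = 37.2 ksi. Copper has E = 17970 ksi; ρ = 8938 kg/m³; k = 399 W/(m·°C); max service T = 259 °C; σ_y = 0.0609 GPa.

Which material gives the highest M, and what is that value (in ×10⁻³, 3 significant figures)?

beryllium, M = 9.38×10⁻³

Screen on constraints: k ≥ 10.8 W/(m·K); max service T ≥ 212 °C; σ_y ≥ 159 MPa. Survivors: commercially pure titanium, alloy steel, beryllium.
After converting to SI:
  commercially pure titanium: E = 106.9 GPa, ρ = 4526 kg/m³
  alloy steel: E = 202.7 GPa, ρ = 7860 kg/m³
  beryllium: E = 298.0 GPa, ρ = 1840 kg/m³
  beryllium: M = 9.38×10⁻³
  commercially pure titanium: M = 2.28×10⁻³
  alloy steel: M = 1.81×10⁻³
Beryllium ranks first.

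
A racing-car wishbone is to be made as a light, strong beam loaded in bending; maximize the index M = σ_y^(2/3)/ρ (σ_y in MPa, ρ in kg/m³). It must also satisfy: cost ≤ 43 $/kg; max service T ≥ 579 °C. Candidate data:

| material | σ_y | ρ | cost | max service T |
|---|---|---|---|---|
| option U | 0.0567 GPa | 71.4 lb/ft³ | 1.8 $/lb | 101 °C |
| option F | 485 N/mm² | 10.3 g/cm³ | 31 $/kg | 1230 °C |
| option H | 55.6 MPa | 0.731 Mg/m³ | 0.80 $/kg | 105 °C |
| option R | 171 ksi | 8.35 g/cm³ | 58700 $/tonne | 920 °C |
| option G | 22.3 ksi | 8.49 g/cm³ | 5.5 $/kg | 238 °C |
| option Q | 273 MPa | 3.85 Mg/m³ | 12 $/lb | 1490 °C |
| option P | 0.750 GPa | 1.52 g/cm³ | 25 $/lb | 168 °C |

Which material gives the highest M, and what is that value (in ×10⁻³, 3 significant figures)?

Screen on constraints: cost ≤ 43 $/kg; max service T ≥ 579 °C. Survivors: option F, option Q.
Putting every candidate on a common basis:
  option F: σ_y = 485.0 MPa, ρ = 10300 kg/m³
  option Q: σ_y = 273.0 MPa, ρ = 3850 kg/m³
  option Q: M = 10.9×10⁻³
  option F: M = 5.99×10⁻³
The maximum is for option Q.

option Q, M = 10.9×10⁻³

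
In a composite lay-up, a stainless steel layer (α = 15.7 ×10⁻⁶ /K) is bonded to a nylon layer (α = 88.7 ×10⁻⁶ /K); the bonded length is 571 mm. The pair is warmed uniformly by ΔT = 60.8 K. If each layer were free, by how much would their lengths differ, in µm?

Δα = |15.7 − 88.7|×10⁻⁶/K = 73.0×10⁻⁶/K.
ΔL_mismatch = Δα·L·ΔT = 73.0×10⁻⁶ × 571.0 mm × 60.8 K = 2530 µm.

2530 µm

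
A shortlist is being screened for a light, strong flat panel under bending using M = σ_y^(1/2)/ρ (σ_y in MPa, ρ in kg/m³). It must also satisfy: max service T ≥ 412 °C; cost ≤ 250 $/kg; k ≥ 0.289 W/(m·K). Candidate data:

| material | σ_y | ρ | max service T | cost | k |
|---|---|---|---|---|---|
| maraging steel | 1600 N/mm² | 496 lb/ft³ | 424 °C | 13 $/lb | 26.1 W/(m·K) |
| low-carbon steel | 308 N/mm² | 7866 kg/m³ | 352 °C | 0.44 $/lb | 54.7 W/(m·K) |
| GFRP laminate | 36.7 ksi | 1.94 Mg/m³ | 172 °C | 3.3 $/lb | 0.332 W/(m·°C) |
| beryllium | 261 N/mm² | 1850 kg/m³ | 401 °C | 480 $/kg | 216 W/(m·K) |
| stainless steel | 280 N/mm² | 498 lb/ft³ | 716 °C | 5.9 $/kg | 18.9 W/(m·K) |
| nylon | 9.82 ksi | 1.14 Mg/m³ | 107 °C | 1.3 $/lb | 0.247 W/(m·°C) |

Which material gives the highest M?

maraging steel

Screen on constraints: max service T ≥ 412 °C; cost ≤ 250 $/kg; k ≥ 0.289 W/(m·K). Survivors: maraging steel, stainless steel.
In SI units:
  maraging steel: σ_y = 1600 MPa, ρ = 7945 kg/m³
  stainless steel: σ_y = 280.0 MPa, ρ = 7977 kg/m³
  maraging steel: M = 5.03×10⁻³
  stainless steel: M = 2.10×10⁻³
Maraging steel ranks first.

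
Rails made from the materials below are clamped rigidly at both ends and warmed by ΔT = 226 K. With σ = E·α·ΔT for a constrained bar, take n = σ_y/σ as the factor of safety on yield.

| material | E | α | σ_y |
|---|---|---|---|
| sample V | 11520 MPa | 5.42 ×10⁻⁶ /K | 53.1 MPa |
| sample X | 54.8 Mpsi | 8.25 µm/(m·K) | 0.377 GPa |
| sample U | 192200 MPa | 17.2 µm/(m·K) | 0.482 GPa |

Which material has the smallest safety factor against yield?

sample X

Converting E to GPa, α to ×10⁻⁶/K, σ_y to MPa, then σ and n for each:
  sample V: E = 11.52, α = 5.42, σ_y = 53.10 → σ = 14.1 MPa, n = 3.76
  sample X: E = 377.8, α = 8.25, σ_y = 377.0 → σ = 704 MPa, n = 0.535
  sample U: E = 192.2, α = 17.2, σ_y = 482.0 → σ = 747 MPa, n = 0.645
The minimum is sample X at n = 0.535.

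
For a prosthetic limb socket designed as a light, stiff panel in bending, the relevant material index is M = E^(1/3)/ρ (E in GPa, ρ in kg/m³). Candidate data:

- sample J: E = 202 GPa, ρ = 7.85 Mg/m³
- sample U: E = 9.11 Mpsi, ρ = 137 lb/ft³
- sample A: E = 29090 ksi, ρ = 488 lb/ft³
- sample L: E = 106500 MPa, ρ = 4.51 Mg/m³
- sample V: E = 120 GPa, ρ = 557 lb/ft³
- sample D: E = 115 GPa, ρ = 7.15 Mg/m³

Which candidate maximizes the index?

After converting to SI:
  sample J: E = 202.0 GPa, ρ = 7850 kg/m³
  sample U: E = 62.81 GPa, ρ = 2195 kg/m³
  sample A: E = 200.6 GPa, ρ = 7817 kg/m³
  sample L: E = 106.5 GPa, ρ = 4510 kg/m³
  sample V: E = 120.0 GPa, ρ = 8922 kg/m³
  sample D: E = 115.0 GPa, ρ = 7150 kg/m³
  sample U: M = 1.81×10⁻³
  sample L: M = 1.05×10⁻³
  sample A: M = 0.749×10⁻³
  sample J: M = 0.747×10⁻³
  sample D: M = 0.680×10⁻³
  sample V: M = 0.553×10⁻³
Highest index: sample U.

sample U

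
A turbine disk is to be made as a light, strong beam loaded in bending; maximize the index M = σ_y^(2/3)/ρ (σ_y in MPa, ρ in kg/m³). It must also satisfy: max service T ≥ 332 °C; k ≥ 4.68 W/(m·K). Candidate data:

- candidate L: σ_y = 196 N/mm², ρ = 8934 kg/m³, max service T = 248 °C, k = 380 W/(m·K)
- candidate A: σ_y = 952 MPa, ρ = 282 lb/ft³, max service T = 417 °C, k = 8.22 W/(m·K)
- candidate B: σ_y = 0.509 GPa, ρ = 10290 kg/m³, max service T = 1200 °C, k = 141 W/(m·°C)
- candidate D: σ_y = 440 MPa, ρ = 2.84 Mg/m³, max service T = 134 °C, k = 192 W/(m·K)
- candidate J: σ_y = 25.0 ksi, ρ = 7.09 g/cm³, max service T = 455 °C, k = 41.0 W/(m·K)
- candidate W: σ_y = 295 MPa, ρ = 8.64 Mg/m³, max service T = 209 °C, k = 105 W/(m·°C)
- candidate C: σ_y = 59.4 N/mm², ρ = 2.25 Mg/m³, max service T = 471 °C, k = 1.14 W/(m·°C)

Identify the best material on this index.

Screen on constraints: max service T ≥ 332 °C; k ≥ 4.68 W/(m·K). Survivors: candidate A, candidate B, candidate J.
Convert each candidate to consistent units, then evaluate M:
  candidate A: σ_y = 952.0 MPa, ρ = 4517 kg/m³
  candidate B: σ_y = 509.0 MPa, ρ = 10290 kg/m³
  candidate J: σ_y = 172.4 MPa, ρ = 7090 kg/m³
  candidate A: M = 21.4×10⁻³
  candidate B: M = 6.20×10⁻³
  candidate J: M = 4.37×10⁻³
The maximum is for candidate A.

candidate A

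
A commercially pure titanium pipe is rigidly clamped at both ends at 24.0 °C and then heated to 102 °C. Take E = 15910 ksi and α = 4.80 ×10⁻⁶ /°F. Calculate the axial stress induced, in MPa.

E = 15910 ksi = 109.7 GPa.
α = 4.80×10⁻⁶/°F × 9/5 = 8.64×10⁻⁶/K.
ΔT = 78.00 K. Constrained thermal stress σ = E·α·ΔT = 109.7×10³ MPa × 8.64×10⁻⁶ × 78.00 = 73.9 MPa (compressive).

73.9 MPa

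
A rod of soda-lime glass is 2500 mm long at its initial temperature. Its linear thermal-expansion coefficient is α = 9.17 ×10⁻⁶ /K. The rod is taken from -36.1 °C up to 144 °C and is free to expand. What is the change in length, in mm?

4.13 mm

ΔT = 144 − (-36.1) = 180.1 K.
ΔL = α·L₀·ΔT = 9.17×10⁻⁶ × 2500 mm × 180.1 K = 4.13 mm.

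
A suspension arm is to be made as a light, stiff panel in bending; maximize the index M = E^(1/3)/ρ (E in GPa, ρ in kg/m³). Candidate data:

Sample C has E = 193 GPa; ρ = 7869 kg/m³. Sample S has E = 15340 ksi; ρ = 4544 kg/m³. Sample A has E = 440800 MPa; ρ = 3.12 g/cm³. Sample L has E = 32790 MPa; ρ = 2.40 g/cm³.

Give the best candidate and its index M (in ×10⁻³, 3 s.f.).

After converting to SI:
  sample C: E = 193.0 GPa, ρ = 7869 kg/m³
  sample S: E = 105.8 GPa, ρ = 4544 kg/m³
  sample A: E = 440.8 GPa, ρ = 3120 kg/m³
  sample L: E = 32.79 GPa, ρ = 2400 kg/m³
  sample A: M = 2.44×10⁻³
  sample L: M = 1.33×10⁻³
  sample S: M = 1.04×10⁻³
  sample C: M = 0.734×10⁻³
The maximum is for sample A.

sample A, M = 2.44×10⁻³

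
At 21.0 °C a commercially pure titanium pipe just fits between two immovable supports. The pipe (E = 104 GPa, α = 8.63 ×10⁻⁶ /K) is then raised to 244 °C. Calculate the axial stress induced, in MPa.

200 MPa

ΔT = 223.0 K. Constrained thermal stress σ = E·α·ΔT = 104.0×10³ MPa × 8.63×10⁻⁶ × 223.0 = 200 MPa (compressive).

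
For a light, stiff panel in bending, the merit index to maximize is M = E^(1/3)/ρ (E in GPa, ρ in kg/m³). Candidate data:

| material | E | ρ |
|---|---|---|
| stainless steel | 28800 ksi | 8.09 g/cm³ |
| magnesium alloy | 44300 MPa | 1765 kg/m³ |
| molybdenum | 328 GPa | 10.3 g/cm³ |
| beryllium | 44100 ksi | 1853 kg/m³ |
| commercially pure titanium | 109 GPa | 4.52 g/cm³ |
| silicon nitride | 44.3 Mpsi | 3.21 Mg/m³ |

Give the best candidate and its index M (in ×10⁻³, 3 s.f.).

In SI units:
  stainless steel: E = 198.6 GPa, ρ = 8090 kg/m³
  magnesium alloy: E = 44.30 GPa, ρ = 1765 kg/m³
  molybdenum: E = 328.0 GPa, ρ = 10300 kg/m³
  beryllium: E = 304.1 GPa, ρ = 1853 kg/m³
  commercially pure titanium: E = 109.0 GPa, ρ = 4520 kg/m³
  silicon nitride: E = 305.4 GPa, ρ = 3210 kg/m³
  beryllium: M = 3.63×10⁻³
  silicon nitride: M = 2.10×10⁻³
  magnesium alloy: M = 2.00×10⁻³
  commercially pure titanium: M = 1.06×10⁻³
  stainless steel: M = 0.721×10⁻³
  molybdenum: M = 0.670×10⁻³
Beryllium ranks first.

beryllium, M = 3.63×10⁻³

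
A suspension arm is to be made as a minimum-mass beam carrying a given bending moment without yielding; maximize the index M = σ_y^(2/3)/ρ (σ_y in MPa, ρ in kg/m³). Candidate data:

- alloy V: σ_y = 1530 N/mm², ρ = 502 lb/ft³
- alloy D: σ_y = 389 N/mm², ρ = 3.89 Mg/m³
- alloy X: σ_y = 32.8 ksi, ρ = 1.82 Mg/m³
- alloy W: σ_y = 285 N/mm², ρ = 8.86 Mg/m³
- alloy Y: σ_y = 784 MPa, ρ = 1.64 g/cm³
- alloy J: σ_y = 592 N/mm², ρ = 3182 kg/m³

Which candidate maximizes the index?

Normalizing units and computing the index:
  alloy V: σ_y = 1530 MPa, ρ = 8041 kg/m³
  alloy D: σ_y = 389.0 MPa, ρ = 3890 kg/m³
  alloy X: σ_y = 226.1 MPa, ρ = 1820 kg/m³
  alloy W: σ_y = 285.0 MPa, ρ = 8860 kg/m³
  alloy Y: σ_y = 784.0 MPa, ρ = 1640 kg/m³
  alloy J: σ_y = 592.0 MPa, ρ = 3182 kg/m³
  alloy Y: M = 51.8×10⁻³
  alloy J: M = 22.2×10⁻³
  alloy X: M = 20.4×10⁻³
  alloy V: M = 16.5×10⁻³
  alloy D: M = 13.7×10⁻³
  alloy W: M = 4.89×10⁻³
Alloy Y ranks first.

alloy Y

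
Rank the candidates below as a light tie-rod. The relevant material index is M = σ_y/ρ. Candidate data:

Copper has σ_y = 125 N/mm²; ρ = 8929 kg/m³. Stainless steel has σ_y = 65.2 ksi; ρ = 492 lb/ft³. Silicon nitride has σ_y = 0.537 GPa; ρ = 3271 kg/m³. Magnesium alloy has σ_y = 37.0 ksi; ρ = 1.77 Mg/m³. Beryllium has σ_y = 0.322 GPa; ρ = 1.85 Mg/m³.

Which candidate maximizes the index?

beryllium

After converting to SI:
  copper: σ_y = 125.0 MPa, ρ = 8929 kg/m³
  stainless steel: σ_y = 449.5 MPa, ρ = 7881 kg/m³
  silicon nitride: σ_y = 537.0 MPa, ρ = 3271 kg/m³
  magnesium alloy: σ_y = 255.1 MPa, ρ = 1770 kg/m³
  beryllium: σ_y = 322.0 MPa, ρ = 1850 kg/m³
  beryllium: M = 174 kN·m/kg
  silicon nitride: M = 164 kN·m/kg
  magnesium alloy: M = 144 kN·m/kg
  stainless steel: M = 57.0 kN·m/kg
  copper: M = 14.0 kN·m/kg
The maximum is for beryllium.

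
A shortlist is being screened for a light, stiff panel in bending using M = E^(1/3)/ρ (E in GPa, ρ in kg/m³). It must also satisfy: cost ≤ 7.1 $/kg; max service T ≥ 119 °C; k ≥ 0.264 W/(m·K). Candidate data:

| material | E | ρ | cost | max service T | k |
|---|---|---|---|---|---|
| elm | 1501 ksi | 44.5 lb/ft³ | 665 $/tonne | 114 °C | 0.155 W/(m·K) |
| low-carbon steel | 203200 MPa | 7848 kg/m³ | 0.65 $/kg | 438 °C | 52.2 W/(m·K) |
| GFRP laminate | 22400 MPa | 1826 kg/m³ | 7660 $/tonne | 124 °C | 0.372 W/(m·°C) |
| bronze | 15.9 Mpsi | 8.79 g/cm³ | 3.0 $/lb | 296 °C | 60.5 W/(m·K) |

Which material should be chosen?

low-carbon steel

Screen on constraints: cost ≤ 7.1 $/kg; max service T ≥ 119 °C; k ≥ 0.264 W/(m·K). Survivors: low-carbon steel, bronze.
Putting every candidate on a common basis:
  low-carbon steel: E = 203.2 GPa, ρ = 7848 kg/m³
  bronze: E = 109.6 GPa, ρ = 8790 kg/m³
  low-carbon steel: M = 0.749×10⁻³
  bronze: M = 0.544×10⁻³
Low-carbon steel ranks first.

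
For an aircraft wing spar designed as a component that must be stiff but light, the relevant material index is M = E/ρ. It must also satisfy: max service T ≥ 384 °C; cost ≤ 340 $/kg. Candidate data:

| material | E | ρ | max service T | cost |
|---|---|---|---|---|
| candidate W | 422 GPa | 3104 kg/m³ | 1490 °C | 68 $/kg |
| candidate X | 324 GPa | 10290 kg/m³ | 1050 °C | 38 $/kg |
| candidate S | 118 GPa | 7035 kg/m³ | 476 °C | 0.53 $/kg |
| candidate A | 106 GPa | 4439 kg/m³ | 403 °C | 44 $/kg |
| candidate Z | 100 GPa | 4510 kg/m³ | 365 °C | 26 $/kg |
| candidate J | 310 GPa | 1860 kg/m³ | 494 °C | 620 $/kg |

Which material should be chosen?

candidate W

Screen on constraints: max service T ≥ 384 °C; cost ≤ 340 $/kg. Survivors: candidate W, candidate X, candidate S, candidate A.
Evaluate M for each candidate:
  candidate W: M = 136 MN·m/kg
  candidate X: M = 31.5 MN·m/kg
  candidate A: M = 23.9 MN·m/kg
  candidate S: M = 16.8 MN·m/kg
Highest index: candidate W.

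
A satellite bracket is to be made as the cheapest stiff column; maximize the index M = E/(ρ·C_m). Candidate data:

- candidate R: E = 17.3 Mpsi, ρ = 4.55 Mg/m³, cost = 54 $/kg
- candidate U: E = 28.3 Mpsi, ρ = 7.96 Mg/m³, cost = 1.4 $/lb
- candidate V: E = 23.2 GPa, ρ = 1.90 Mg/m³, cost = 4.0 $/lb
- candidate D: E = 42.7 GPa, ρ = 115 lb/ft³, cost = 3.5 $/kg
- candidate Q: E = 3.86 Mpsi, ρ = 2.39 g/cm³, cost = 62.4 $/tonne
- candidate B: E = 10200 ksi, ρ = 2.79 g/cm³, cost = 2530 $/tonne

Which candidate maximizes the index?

Normalizing units and computing the index:
  candidate R: E = 119.3 GPa, ρ = 4550 kg/m³, cost = 54.00 $/kg
  candidate U: E = 195.1 GPa, ρ = 7960 kg/m³, cost = 3.086 $/kg
  candidate V: E = 23.20 GPa, ρ = 1900 kg/m³, cost = 8.818 $/kg
  candidate D: E = 42.70 GPa, ρ = 1842 kg/m³, cost = 3.500 $/kg
  candidate Q: E = 26.61 GPa, ρ = 2390 kg/m³, cost = 0.06240 $/kg
  candidate B: E = 70.33 GPa, ρ = 2790 kg/m³, cost = 2.530 $/kg
  candidate Q: M = 178 MN·m per $
  candidate B: M = 9.96 MN·m per $
  candidate U: M = 7.94 MN·m per $
  candidate D: M = 6.62 MN·m per $
  candidate V: M = 1.38 MN·m per $
  candidate R: M = 0.485 MN·m per $
Highest index: candidate Q.

candidate Q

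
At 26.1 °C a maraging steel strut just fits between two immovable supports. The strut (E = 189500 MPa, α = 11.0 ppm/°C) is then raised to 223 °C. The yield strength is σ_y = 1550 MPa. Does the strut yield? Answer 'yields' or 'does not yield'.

E = 189500 MPa = 189.5 GPa.
ΔT = 196.9 K. Constrained thermal stress σ = E·α·ΔT = 189.5×10³ MPa × 11.0×10⁻⁶ × 196.9 = 410 MPa (compressive).
Compare to σ_y = 1550 MPa: σ < σ_y, so it does not yield.

does not yield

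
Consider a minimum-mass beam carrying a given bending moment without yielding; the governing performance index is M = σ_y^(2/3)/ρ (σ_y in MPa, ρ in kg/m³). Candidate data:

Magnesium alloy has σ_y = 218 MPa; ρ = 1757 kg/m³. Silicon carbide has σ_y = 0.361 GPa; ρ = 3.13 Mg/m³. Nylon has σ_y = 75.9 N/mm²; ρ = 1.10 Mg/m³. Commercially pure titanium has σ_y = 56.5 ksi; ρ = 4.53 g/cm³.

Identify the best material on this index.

magnesium alloy

Normalizing units and computing the index:
  magnesium alloy: σ_y = 218.0 MPa, ρ = 1757 kg/m³
  silicon carbide: σ_y = 361.0 MPa, ρ = 3130 kg/m³
  nylon: σ_y = 75.90 MPa, ρ = 1100 kg/m³
  commercially pure titanium: σ_y = 389.6 MPa, ρ = 4530 kg/m³
  magnesium alloy: M = 20.6×10⁻³
  nylon: M = 16.3×10⁻³
  silicon carbide: M = 16.2×10⁻³
  commercially pure titanium: M = 11.8×10⁻³
Magnesium alloy has the largest M.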